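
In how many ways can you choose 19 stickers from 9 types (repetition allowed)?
C(19+9-1, 9-1) = C(27, 8) = 2220075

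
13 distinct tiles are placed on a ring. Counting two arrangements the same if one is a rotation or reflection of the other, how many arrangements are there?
(13-1)!/2 = 479001600/2 = 239500800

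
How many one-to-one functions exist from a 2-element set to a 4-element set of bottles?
P(4,2) = 4!/(4-2)! = 12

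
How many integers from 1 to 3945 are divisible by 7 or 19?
⌊3945/7⌋ + ⌊3945/19⌋ - ⌊3945/133⌋ = 563 + 207 - 29 = 741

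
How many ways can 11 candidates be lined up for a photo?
11! = 39916800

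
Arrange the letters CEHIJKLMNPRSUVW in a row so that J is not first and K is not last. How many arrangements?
By inclusion-exclusion: 15! - 2×(15-1)! + (15-2)! = 1307674368000 - 174356582400 + 6227020800 = 1139544806400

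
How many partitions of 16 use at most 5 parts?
By conjugation, equals partitions of 16 into parts ≤ 5. Let r_j(i) = number of partitions of i into parts ≤ j, for i = 0..16. r_1(i) = 1 for all i; r_j(i) = r_{j-1}(i) + r_j(i-j). Rows j = 2..5: ≤2: 1 1 2 2 3 3 4 4 5 5 6 6 7 7 8 8 9; ≤3: 1 1 2 3 4 5 7 8 10 12 14 16 19 21 24 27 30; ≤4: 1 1 2 3 5 6 9 11 15 18 23 27 34 39 47 54 64; ≤5: 1 1 2 3 5 7 10 13 18 23 30 37 47 57 70 84 101. r_5(16) = 101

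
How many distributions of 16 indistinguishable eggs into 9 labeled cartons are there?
C(16+9-1, 9-1) = C(24, 8) = 735471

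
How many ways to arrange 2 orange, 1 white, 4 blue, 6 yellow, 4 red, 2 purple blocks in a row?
19! / (2! × 1! × 4! × 6! × 4! × 2!) = 73329656400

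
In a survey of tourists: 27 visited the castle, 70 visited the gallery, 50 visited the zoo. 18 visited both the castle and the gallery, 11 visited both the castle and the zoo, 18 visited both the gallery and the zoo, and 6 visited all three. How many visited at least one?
|A∪B∪C| = 27+70+50-18-11-18+6 = 106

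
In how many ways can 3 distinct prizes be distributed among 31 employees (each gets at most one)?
P(31,3) = 31!/(31-3)! = 26970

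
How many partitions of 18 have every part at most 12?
Let r_j(i) = number of partitions of i into parts ≤ j, for i = 0..18. r_1(i) = 1 for all i; r_j(i) = r_{j-1}(i) + r_j(i-j). Rows j = 2..12: ≤2: 1 1 2 2 3 3 4 4 5 5 6 6 7 7 8 8 9 9 10; ≤3: 1 1 2 3 4 5 7 8 10 12 14 16 19 21 24 27 30 33 37; ≤4: 1 1 2 3 5 6 9 11 15 18 23 27 34 39 47 54 64 72 84; ≤5: 1 1 2 3 5 7 10 13 18 23 30 37 47 57 70 84 101 119 141; ≤6: 1 1 2 3 5 7 11 14 20 26 35 44 58 71 90 110 136 163 199; ≤7: 1 1 2 3 5 7 11 15 21 28 38 49 65 82 105 131 164 201 248; ≤8: 1 1 2 3 5 7 11 15 22 29 40 52 70 89 116 146 186 230 288; ≤9: 1 1 2 3 5 7 11 15 22 30 41 54 73 94 123 157 201 252 318; ≤10: 1 1 2 3 5 7 11 15 22 30 42 55 75 97 128 164 212 267 340; ≤11: 1 1 2 3 5 7 11 15 22 30 42 56 76 99 131 169 219 278 355; ≤12: 1 1 2 3 5 7 11 15 22 30 42 56 77 100 133 172 224 285 366. r_12(18) = 366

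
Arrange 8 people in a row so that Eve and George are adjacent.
Treat as block: (8-1)! × 2! = 5040 × 2 = 10080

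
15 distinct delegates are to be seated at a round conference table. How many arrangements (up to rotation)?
Circular: fix one position, arrange the rest. (15-1)! = 87178291200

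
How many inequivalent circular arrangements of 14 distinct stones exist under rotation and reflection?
(14-1)!/2 = 6227020800/2 = 3113510400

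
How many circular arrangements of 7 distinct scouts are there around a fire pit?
Circular: fix one position, arrange the rest. (7-1)! = 720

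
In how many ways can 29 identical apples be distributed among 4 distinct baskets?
C(29+4-1, 4-1) = C(32, 3) = 4960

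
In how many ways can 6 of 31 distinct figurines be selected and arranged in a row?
P(31,6) = 31!/(31-6)! = 530122320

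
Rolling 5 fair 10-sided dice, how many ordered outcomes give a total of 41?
Coefficient of x^41 in (x + x² + ... + x^10)^5. By inclusion-exclusion on dice exceeding 10: Σ_j (-1)^j C(5,j)·C(41-1-10j, 4) = C(5,0)·C(40,4) - C(5,1)·C(30,4) + C(5,2)·C(20,4) - C(5,3)·C(10,4) = 1·91390 - 5·27405 + 10·4845 - 10·210 = 715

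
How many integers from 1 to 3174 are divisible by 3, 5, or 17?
⌊3174/3⌋+⌊3174/5⌋+⌊3174/17⌋ - ⌊3174/15⌋-⌊3174/51⌋-⌊3174/85⌋ + ⌊3174/255⌋ = 1058+634+186 - 211-62-37 + 12 = 1580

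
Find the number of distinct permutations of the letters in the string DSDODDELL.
9! / (1! × 1! × 1! × 2! × 4!) = 7560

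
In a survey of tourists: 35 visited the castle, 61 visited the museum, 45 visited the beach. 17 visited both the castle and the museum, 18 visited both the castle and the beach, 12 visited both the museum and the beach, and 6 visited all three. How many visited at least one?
|A∪B∪C| = 35+61+45-17-18-12+6 = 100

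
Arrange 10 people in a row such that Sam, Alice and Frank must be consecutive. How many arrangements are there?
Treat the 3 as one block: (10-3+1)! × 3! = 40320 × 6 = 241920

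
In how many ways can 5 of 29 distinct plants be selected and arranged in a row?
P(29,5) = 29!/(29-5)! = 14250600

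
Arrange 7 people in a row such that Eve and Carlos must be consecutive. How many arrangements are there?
Treat the 2 as one block: (7-2+1)! × 2! = 720 × 2 = 1440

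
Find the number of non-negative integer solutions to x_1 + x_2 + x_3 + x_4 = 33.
C(33+4-1, 4-1) = C(36, 3) = 7140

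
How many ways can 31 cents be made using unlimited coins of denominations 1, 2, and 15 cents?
Coefficient of x^31 in 1/(1-x^1) · 1/(1-x^2) · 1/(1-x^15). Case on j = number of 15-cent coins (j = 0..2); remainder r = 31 - 15j is made from {1,2} in ⌊r/2⌋+1 ways. r = 31, 16, 1 → 16 + 9 + 1 = 26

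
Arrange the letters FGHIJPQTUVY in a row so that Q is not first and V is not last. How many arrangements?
By inclusion-exclusion: 11! - 2×(11-1)! + (11-2)! = 39916800 - 7257600 + 362880 = 33022080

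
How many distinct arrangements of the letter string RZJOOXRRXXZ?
11! / (2! × 3! × 3! × 2! × 1!) = 277200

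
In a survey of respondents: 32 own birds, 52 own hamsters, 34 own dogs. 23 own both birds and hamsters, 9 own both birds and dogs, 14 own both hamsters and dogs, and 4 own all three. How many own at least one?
|A∪B∪C| = 32+52+34-23-9-14+4 = 76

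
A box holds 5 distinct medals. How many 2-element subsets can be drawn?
C(5,2) = 5!/(2!×3!) = 10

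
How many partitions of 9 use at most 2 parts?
By conjugation, equals partitions of 9 into parts ≤ 2. Let r_j(i) = number of partitions of i into parts ≤ j, for i = 0..9. r_1(i) = 1 for all i; r_j(i) = r_{j-1}(i) + r_j(i-j). Rows j = 2..2: ≤2: 1 1 2 2 3 3 4 4 5 5. r_2(9) = 5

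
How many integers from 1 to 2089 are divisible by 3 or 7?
⌊2089/3⌋ + ⌊2089/7⌋ - ⌊2089/21⌋ = 696 + 298 - 99 = 895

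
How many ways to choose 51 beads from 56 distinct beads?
C(56,51) = 56!/(51!×5!) = 3819816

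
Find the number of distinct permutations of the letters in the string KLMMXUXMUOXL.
12! / (2! × 1! × 1! × 2! × 3! × 3!) = 3326400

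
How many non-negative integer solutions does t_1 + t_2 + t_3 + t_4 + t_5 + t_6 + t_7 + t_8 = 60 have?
C(60+8-1, 8-1) = C(67, 7) = 869648208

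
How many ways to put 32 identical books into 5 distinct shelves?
C(32+5-1, 5-1) = C(36, 4) = 58905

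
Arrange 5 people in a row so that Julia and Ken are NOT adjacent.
Total - adjacent = 5! - (5-1)!×2 = 120 - 48 = 72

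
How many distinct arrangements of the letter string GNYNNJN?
7! / (1! × 1! × 1! × 4!) = 210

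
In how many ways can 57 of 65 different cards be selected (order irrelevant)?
C(65,57) = 65!/(57!×8!) = 5047381560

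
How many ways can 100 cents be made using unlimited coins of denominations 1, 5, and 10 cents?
Coefficient of x^100 in 1/(1-x^1) · 1/(1-x^5) · 1/(1-x^10). Case on j = number of 10-cent coins (j = 0..10); remainder r = 100 - 10j is made from {1,5} in ⌊r/5⌋+1 ways. r = 100, 90, 80, 70, 60, 50, 40, 30, 20, 10, 0 → 21 + 19 + 17 + 15 + 13 + 11 + 9 + 7 + 5 + 3 + 1 = 121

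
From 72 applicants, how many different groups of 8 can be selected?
C(72,8) = 72!/(8!×64!) = 11969016345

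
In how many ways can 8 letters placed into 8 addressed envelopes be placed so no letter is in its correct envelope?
!8 = Σ_{j=0}^{8} (-1)^j·8!/j! = 40320 - 40320 + 20160 - 6720 + 1680 - 336 + 56 - 8 + 1 = 14833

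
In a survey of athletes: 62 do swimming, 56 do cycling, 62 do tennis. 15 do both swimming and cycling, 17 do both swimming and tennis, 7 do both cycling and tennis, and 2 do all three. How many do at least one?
|A∪B∪C| = 62+56+62-15-17-7+2 = 143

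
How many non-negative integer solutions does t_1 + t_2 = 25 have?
C(25+2-1, 2-1) = C(26, 1) = 26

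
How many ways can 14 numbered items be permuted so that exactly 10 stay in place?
Choose the 10 fixed points C(14,10) = 1001, derange the rest: !4 = Σ_{j=0}^{4} (-1)^j·4!/j! = 24 - 24 + 12 - 4 + 1 = 9. Product = 1001 × 9 = 9009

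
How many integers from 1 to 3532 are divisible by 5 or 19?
⌊3532/5⌋ + ⌊3532/19⌋ - ⌊3532/95⌋ = 706 + 185 - 37 = 854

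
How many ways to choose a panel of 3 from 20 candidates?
C(20,3) = 20!/(3!×17!) = 1140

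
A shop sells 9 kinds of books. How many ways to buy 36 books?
C(36+9-1, 9-1) = C(44, 8) = 177232627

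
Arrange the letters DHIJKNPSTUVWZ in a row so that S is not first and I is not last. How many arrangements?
By inclusion-exclusion: 13! - 2×(13-1)! + (13-2)! = 6227020800 - 958003200 + 39916800 = 5308934400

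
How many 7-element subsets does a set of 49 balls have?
C(49,7) = 49!/(7!×42!) = 85900584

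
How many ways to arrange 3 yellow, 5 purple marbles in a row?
8! / (3! × 5!) = 56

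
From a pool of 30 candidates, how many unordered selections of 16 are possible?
C(30,16) = 30!/(16!×14!) = 145422675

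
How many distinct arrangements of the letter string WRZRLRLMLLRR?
12! / (4! × 5! × 1! × 1! × 1!) = 166320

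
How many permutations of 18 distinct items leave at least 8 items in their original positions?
Exactly j fixed points: C(18,j)·!(18-j); sum over j ≥ 8 (derangement numbers via !m = (m-1)·(!(m-1) + !(m-2)): !0..!10 = 1, 0, 1, 2, 9, 44, 265, 1854, 14833, 133496, 1334961). Σ_{j=8}^{18} C(18,j)·!(18-j) = C(18,8)·!10 + C(18,9)·!9 + C(18,10)·!8 + C(18,11)·!7 + C(18,12)·!6 + C(18,13)·!5 + C(18,14)·!4 + C(18,15)·!3 + C(18,16)·!2 + C(18,17)·!1 + C(18,18)·!0 = 43758·1334961 + 48620·133496 + 43758·14833 + 31824·1854 + 18564·265 + 8568·44 + 3060·9 + 816·2 + 153·1 + 18·0 + 1·1 = 65619188846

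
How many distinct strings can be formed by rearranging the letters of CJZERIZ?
7! / (2! × 1! × 1! × 1! × 1! × 1!) = 2520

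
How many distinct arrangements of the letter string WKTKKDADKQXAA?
13! / (1! × 1! × 1! × 1! × 3! × 4! × 2!) = 21621600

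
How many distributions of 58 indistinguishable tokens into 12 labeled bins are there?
C(58+12-1, 12-1) = C(69, 11) = 1823810410032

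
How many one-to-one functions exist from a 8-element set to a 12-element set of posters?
P(12,8) = 12!/(12-8)! = 19958400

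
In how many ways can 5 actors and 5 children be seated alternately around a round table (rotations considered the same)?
Fix one of the actors: (5-1)! ways for the remaining actors, × 5! ways for the children = 24 × 120 = 2880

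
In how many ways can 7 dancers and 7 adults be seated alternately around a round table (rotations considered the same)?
Fix one of the dancers: (7-1)! ways for the remaining dancers, × 7! ways for the adults = 720 × 5040 = 3628800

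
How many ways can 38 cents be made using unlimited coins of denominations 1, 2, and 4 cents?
Coefficient of x^38 in 1/(1-x^1) · 1/(1-x^2) · 1/(1-x^4). Case on j = number of 4-cent coins (j = 0..9); remainder r = 38 - 4j is made from {1,2} in ⌊r/2⌋+1 ways. r = 38, 34, 30, 26, 22, 18, 14, 10, 6, 2 → 20 + 18 + 16 + 14 + 12 + 10 + 8 + 6 + 4 + 2 = 110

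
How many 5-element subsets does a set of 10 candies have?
C(10,5) = 10!/(5!×5!) = 252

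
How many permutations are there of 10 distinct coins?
10! = 3628800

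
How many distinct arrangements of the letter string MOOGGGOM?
8! / (2! × 3! × 3!) = 560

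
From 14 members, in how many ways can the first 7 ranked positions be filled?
P(14,7) = 14!/(14-7)! = 17297280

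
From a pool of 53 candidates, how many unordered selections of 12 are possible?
C(53,12) = 53!/(12!×41!) = 266783135710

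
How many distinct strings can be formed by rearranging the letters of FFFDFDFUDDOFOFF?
15! / (8! × 1! × 2! × 4!) = 675675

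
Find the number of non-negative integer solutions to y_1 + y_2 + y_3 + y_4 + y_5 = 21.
C(21+5-1, 5-1) = C(25, 4) = 12650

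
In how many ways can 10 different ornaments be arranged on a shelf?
10! = 3628800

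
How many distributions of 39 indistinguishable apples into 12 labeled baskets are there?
C(39+12-1, 12-1) = C(50, 11) = 37353738800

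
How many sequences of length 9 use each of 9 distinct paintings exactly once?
9! = 362880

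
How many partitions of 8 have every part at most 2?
Let r_j(i) = number of partitions of i into parts ≤ j, for i = 0..8. r_1(i) = 1 for all i; r_j(i) = r_{j-1}(i) + r_j(i-j). Rows j = 2..2: ≤2: 1 1 2 2 3 3 4 4 5. r_2(8) = 5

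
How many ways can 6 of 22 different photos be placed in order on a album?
P(22,6) = 22!/(22-6)! = 53721360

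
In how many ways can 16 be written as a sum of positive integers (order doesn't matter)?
Pentagonal recurrence p(n) = p(n-1) + p(n-2) - p(n-5) - p(n-7) + p(n-12) + p(n-15) - ... gives p(0..15) = 1, 1, 2, 3, 5, 7, 11, 15, 22, 30, 42, 56, 77, 101, 135, 176. p(16) = p(15) + p(14) - p(11) - p(9) + p(4) + p(1) = 176 + 135 - 56 - 30 + 5 + 1 = 231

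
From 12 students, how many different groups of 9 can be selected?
C(12,9) = 12!/(9!×3!) = 220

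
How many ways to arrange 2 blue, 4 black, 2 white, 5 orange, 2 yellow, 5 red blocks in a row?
20! / (2! × 4! × 2! × 5! × 2! × 5!) = 879955876800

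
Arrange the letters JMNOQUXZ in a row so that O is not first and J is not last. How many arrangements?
By inclusion-exclusion: 8! - 2×(8-1)! + (8-2)! = 40320 - 10080 + 720 = 30960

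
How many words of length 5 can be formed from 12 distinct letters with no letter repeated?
P(12,5) = 12!/(12-5)! = 95040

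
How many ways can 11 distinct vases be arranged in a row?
11! = 39916800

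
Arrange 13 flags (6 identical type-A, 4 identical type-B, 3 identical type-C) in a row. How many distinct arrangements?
13! / (6! × 4! × 3!) = 60060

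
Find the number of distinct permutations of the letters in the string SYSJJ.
5! / (1! × 2! × 2!) = 30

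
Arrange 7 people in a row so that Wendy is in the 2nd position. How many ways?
Fix one position: (7-1)! = 720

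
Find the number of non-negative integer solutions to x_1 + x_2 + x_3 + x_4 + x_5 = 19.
C(19+5-1, 5-1) = C(23, 4) = 8855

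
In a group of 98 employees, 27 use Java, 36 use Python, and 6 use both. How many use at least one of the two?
|A∪B| = |A| + |B| - |A∩B| = 27 + 36 - 6 = 57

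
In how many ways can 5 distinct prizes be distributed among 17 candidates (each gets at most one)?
P(17,5) = 17!/(17-5)! = 742560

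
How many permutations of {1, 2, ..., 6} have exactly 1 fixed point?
Choose the 1 fixed point C(6,1) = 6, derange the rest: !5 = Σ_{j=0}^{5} (-1)^j·5!/j! = 120 - 120 + 60 - 20 + 5 - 1 = 44. Product = 6 × 44 = 264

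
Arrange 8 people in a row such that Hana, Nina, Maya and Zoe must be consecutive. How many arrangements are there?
Treat the 4 as one block: (8-4+1)! × 4! = 120 × 24 = 2880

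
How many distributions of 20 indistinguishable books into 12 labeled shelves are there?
C(20+12-1, 12-1) = C(31, 11) = 84672315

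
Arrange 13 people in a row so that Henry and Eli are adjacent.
Treat as block: (13-1)! × 2! = 479001600 × 2 = 958003200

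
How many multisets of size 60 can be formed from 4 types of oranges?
C(60+4-1, 4-1) = C(63, 3) = 39711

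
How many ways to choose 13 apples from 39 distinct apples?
C(39,13) = 39!/(13!×26!) = 8122425444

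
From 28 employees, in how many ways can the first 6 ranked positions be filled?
P(28,6) = 28!/(28-6)! = 271252800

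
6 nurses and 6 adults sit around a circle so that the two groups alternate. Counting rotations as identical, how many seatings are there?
Fix one of the nurses: (6-1)! ways for the remaining nurses, × 6! ways for the adults = 120 × 720 = 86400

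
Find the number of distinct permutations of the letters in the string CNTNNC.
6! / (3! × 1! × 2!) = 60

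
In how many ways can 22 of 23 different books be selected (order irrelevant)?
C(23,22) = 23!/(22!×1!) = 23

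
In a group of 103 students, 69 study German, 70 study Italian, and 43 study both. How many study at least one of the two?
|A∪B| = |A| + |B| - |A∩B| = 69 + 70 - 43 = 96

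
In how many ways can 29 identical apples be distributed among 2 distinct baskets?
C(29+2-1, 2-1) = C(30, 1) = 30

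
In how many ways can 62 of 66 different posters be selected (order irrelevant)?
C(66,62) = 66!/(62!×4!) = 720720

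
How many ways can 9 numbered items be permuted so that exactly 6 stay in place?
Choose the 6 fixed points C(9,6) = 84, derange the rest: !3 = Σ_{j=0}^{3} (-1)^j·3!/j! = 6 - 6 + 3 - 1 = 2. Product = 84 × 2 = 168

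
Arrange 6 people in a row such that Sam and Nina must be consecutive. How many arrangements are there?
Treat the 2 as one block: (6-2+1)! × 2! = 120 × 2 = 240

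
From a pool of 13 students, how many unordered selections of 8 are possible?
C(13,8) = 13!/(8!×5!) = 1287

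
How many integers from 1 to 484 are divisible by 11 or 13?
⌊484/11⌋ + ⌊484/13⌋ - ⌊484/143⌋ = 44 + 37 - 3 = 78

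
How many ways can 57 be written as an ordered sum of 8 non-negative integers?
C(57+8-1, 8-1) = C(64, 7) = 621216192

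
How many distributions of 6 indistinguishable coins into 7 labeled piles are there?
C(6+7-1, 7-1) = C(12, 6) = 924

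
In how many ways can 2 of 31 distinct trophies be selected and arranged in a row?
P(31,2) = 31!/(31-2)! = 930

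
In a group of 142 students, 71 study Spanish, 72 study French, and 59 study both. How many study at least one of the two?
|A∪B| = |A| + |B| - |A∩B| = 71 + 72 - 59 = 84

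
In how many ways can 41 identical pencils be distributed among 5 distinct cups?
C(41+5-1, 5-1) = C(45, 4) = 148995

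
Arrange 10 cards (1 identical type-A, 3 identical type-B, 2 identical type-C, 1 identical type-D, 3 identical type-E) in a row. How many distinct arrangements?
10! / (1! × 3! × 2! × 1! × 3!) = 50400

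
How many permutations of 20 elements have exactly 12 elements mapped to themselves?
Choose the 12 fixed points C(20,12) = 125970, derange the rest: !8 = Σ_{j=0}^{8} (-1)^j·8!/j! = 40320 - 40320 + 20160 - 6720 + 1680 - 336 + 56 - 8 + 1 = 14833. Product = 125970 × 14833 = 1868513010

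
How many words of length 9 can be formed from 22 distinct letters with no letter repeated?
P(22,9) = 22!/(22-9)! = 180503769600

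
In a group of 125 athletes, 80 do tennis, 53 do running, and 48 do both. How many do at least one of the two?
|A∪B| = |A| + |B| - |A∩B| = 80 + 53 - 48 = 85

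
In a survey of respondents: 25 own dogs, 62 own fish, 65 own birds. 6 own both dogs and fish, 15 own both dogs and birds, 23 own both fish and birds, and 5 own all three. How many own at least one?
|A∪B∪C| = 25+62+65-6-15-23+5 = 113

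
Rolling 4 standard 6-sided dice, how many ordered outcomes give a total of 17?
Coefficient of x^17 in (x + x² + ... + x^6)^4. By inclusion-exclusion on dice exceeding 6: Σ_j (-1)^j C(4,j)·C(17-1-6j, 3) = C(4,0)·C(16,3) - C(4,1)·C(10,3) + C(4,2)·C(4,3) = 1·560 - 4·120 + 6·4 = 104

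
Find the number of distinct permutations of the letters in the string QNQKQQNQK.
9! / (2! × 2! × 5!) = 756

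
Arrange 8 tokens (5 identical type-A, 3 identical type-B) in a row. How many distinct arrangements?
8! / (5! × 3!) = 56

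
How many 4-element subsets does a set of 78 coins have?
C(78,4) = 78!/(4!×74!) = 1426425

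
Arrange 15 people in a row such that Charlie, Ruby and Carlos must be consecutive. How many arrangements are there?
Treat the 3 as one block: (15-3+1)! × 3! = 6227020800 × 6 = 37362124800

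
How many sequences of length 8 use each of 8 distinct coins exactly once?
8! = 40320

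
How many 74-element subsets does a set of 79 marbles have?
C(79,74) = 79!/(74!×5!) = 22537515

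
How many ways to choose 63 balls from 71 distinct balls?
C(71,63) = 71!/(63!×8!) = 10639125640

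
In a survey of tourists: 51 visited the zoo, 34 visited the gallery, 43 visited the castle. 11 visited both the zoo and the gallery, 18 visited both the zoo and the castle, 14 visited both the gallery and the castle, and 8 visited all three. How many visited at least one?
|A∪B∪C| = 51+34+43-11-18-14+8 = 93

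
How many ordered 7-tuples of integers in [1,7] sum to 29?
Coefficient of x^29 in (x + x² + ... + x^7)^7. By inclusion-exclusion on dice exceeding 7: Σ_j (-1)^j C(7,j)·C(29-1-7j, 6) = C(7,0)·C(28,6) - C(7,1)·C(21,6) + C(7,2)·C(14,6) - C(7,3)·C(7,6) = 1·376740 - 7·54264 + 21·3003 - 35·7 = 59710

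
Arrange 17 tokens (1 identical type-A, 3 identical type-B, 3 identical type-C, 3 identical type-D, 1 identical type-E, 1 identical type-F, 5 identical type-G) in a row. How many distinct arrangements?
17! / (1! × 3! × 3! × 3! × 1! × 1! × 5!) = 13722508800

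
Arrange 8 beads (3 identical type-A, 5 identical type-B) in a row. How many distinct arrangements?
8! / (3! × 5!) = 56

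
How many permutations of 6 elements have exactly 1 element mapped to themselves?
Choose the 1 fixed point C(6,1) = 6, derange the rest: !5 = Σ_{j=0}^{5} (-1)^j·5!/j! = 120 - 120 + 60 - 20 + 5 - 1 = 44. Product = 6 × 44 = 264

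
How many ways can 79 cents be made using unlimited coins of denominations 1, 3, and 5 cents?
Coefficient of x^79 in 1/(1-x^1) · 1/(1-x^3) · 1/(1-x^5). Case on j = number of 5-cent coins (j = 0..15); remainder r = 79 - 5j is made from {1,3} in ⌊r/3⌋+1 ways. r = 79, 74, 69, 64, 59, 54, 49, 44, 39, 34, 29, 24, 19, 14, 9, 4 → 27 + 25 + 24 + 22 + 20 + 19 + 17 + 15 + 14 + 12 + 10 + 9 + 7 + 5 + 4 + 2 = 232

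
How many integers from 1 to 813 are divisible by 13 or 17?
⌊813/13⌋ + ⌊813/17⌋ - ⌊813/221⌋ = 62 + 47 - 3 = 106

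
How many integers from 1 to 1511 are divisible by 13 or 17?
⌊1511/13⌋ + ⌊1511/17⌋ - ⌊1511/221⌋ = 116 + 88 - 6 = 198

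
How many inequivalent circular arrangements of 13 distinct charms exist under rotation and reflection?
(13-1)!/2 = 479001600/2 = 239500800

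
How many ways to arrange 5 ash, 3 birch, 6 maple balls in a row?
14! / (5! × 3! × 6!) = 168168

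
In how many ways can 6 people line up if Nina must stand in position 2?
Fix one position: (6-1)! = 120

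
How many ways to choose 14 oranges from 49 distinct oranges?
C(49,14) = 49!/(14!×35!) = 675248872536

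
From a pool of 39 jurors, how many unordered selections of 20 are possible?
C(39,20) = 39!/(20!×19!) = 68923264410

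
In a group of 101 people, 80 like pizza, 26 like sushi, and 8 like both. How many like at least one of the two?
|A∪B| = |A| + |B| - |A∩B| = 80 + 26 - 8 = 98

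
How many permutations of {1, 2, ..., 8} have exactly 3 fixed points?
Choose the 3 fixed points C(8,3) = 56, derange the rest: !5 = Σ_{j=0}^{5} (-1)^j·5!/j! = 120 - 120 + 60 - 20 + 5 - 1 = 44. Product = 56 × 44 = 2464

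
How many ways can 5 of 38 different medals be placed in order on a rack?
P(38,5) = 38!/(38-5)! = 60233040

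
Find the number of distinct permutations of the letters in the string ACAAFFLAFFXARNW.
15! / (5! × 1! × 1! × 1! × 1! × 4! × 1! × 1!) = 454053600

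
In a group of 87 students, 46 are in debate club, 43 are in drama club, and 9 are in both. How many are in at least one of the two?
|A∪B| = |A| + |B| - |A∩B| = 46 + 43 - 9 = 80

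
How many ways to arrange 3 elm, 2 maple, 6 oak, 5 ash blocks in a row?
16! / (3! × 2! × 6! × 5!) = 20180160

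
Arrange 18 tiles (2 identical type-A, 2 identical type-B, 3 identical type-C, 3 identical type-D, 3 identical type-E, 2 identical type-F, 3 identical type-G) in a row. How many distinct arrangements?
18! / (2! × 2! × 3! × 3! × 3! × 2! × 3!) = 617512896000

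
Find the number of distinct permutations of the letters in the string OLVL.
4! / (1! × 2! × 1!) = 12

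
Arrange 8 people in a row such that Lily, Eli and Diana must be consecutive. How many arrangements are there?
Treat the 3 as one block: (8-3+1)! × 3! = 720 × 6 = 4320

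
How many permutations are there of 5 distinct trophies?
5! = 120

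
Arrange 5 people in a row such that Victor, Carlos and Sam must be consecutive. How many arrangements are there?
Treat the 3 as one block: (5-3+1)! × 3! = 6 × 6 = 36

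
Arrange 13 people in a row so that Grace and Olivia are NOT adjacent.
Total - adjacent = 13! - (13-1)!×2 = 6227020800 - 958003200 = 5269017600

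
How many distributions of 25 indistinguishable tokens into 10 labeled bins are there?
C(25+10-1, 10-1) = C(34, 9) = 52451256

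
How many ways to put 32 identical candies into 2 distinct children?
C(32+2-1, 2-1) = C(33, 1) = 33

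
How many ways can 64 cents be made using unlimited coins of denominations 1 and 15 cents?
Coefficient of x^64 in 1/(1-x^1) · 1/(1-x^15). Use j coins of 15 for j = 0..⌊64/15⌋ = 4, the rest in 1s: 4 + 1 = 5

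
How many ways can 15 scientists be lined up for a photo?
15! = 1307674368000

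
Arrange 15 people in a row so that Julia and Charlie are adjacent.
Treat as block: (15-1)! × 2! = 87178291200 × 2 = 174356582400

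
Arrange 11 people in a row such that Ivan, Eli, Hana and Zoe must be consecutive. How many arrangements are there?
Treat the 4 as one block: (11-4+1)! × 4! = 40320 × 24 = 967680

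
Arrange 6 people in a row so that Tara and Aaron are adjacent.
Treat as block: (6-1)! × 2! = 120 × 2 = 240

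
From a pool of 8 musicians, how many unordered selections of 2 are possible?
C(8,2) = 8!/(2!×6!) = 28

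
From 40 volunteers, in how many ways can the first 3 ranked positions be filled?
P(40,3) = 40!/(40-3)! = 59280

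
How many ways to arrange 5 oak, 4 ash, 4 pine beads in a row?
13! / (5! × 4! × 4!) = 90090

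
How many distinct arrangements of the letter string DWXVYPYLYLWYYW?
14! / (1! × 1! × 1! × 5! × 3! × 1! × 2!) = 60540480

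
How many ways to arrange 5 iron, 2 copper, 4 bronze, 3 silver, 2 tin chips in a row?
16! / (5! × 2! × 4! × 3! × 2!) = 302702400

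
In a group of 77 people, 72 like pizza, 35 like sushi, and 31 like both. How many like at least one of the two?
|A∪B| = |A| + |B| - |A∩B| = 72 + 35 - 31 = 76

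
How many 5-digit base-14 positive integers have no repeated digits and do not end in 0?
Last digit: 13 nonzero choices. First digit: 12 (nonzero, ≠last). Middle 3: P(12,3) = 1320. Total = 205920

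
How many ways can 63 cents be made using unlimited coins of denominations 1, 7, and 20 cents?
Coefficient of x^63 in 1/(1-x^1) · 1/(1-x^7) · 1/(1-x^20). Case on j = number of 20-cent coins (j = 0..3); remainder r = 63 - 20j is made from {1,7} in ⌊r/7⌋+1 ways. r = 63, 43, 23, 3 → 10 + 7 + 4 + 1 = 22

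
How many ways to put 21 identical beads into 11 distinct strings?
C(21+11-1, 11-1) = C(31, 10) = 44352165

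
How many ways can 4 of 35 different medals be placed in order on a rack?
P(35,4) = 35!/(35-4)! = 1256640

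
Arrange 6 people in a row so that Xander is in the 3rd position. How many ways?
Fix one position: (6-1)! = 120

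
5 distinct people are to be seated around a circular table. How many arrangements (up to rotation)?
Circular: fix one position, arrange the rest. (5-1)! = 24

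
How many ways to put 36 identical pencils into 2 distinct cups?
C(36+2-1, 2-1) = C(37, 1) = 37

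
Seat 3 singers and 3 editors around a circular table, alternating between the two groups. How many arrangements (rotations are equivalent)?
Fix one of the singers: (3-1)! ways for the remaining singers, × 3! ways for the editors = 2 × 6 = 12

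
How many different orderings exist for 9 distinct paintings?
9! = 362880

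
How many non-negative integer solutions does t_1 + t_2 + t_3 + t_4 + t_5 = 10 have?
C(10+5-1, 5-1) = C(14, 4) = 1001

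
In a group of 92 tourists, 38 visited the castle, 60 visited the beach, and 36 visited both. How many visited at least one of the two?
|A∪B| = |A| + |B| - |A∩B| = 38 + 60 - 36 = 62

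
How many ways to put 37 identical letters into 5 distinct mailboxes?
C(37+5-1, 5-1) = C(41, 4) = 101270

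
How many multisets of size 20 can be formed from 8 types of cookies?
C(20+8-1, 8-1) = C(27, 7) = 888030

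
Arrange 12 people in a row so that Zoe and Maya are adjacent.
Treat as block: (12-1)! × 2! = 39916800 × 2 = 79833600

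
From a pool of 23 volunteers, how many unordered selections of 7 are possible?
C(23,7) = 23!/(7!×16!) = 245157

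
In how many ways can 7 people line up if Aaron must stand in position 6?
Fix one position: (7-1)! = 720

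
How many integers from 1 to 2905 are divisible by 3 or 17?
⌊2905/3⌋ + ⌊2905/17⌋ - ⌊2905/51⌋ = 968 + 170 - 56 = 1082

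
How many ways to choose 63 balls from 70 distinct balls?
C(70,63) = 70!/(63!×7!) = 1198774720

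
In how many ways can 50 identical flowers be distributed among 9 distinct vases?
C(50+9-1, 9-1) = C(58, 8) = 1916797311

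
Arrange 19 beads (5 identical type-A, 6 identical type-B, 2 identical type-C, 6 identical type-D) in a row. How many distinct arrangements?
19! / (5! × 6! × 2! × 6!) = 977728752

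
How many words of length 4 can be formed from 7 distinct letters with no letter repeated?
P(7,4) = 7!/(7-4)! = 840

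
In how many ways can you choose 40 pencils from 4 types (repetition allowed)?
C(40+4-1, 4-1) = C(43, 3) = 12341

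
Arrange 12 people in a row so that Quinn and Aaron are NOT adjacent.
Total - adjacent = 12! - (12-1)!×2 = 479001600 - 79833600 = 399168000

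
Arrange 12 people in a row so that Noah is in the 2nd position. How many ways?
Fix one position: (12-1)! = 39916800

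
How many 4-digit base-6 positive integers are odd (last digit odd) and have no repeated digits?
Last∈{1,3,5}. Last=0: 0. Last nonzero: 3×4×P(4,2) = 144. Total = 144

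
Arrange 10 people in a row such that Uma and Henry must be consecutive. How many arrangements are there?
Treat the 2 as one block: (10-2+1)! × 2! = 362880 × 2 = 725760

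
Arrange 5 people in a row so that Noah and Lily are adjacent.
Treat as block: (5-1)! × 2! = 24 × 2 = 48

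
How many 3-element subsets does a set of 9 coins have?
C(9,3) = 9!/(3!×6!) = 84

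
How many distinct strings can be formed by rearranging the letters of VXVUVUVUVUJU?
12! / (5! × 5! × 1! × 1!) = 33264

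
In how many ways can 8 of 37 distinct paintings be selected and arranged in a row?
P(37,8) = 37!/(37-8)! = 1556675366400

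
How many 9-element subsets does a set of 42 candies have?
C(42,9) = 42!/(9!×33!) = 445891810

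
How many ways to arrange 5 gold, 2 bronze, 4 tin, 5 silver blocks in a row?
16! / (5! × 2! × 4! × 5!) = 30270240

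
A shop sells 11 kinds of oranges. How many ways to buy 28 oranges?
C(28+11-1, 11-1) = C(38, 10) = 472733756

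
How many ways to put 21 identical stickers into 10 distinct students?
C(21+10-1, 10-1) = C(30, 9) = 14307150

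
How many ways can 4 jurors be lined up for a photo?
4! = 24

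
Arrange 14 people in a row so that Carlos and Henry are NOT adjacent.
Total - adjacent = 14! - (14-1)!×2 = 87178291200 - 12454041600 = 74724249600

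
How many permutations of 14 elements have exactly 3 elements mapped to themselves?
Choose the 3 fixed points C(14,3) = 364, derange the rest: !11 = Σ_{j=0}^{11} (-1)^j·11!/j! = 39916800 - 39916800 + 19958400 - 6652800 + 1663200 - 332640 + 55440 - 7920 + 990 - 110 + 11 - 1 = 14684570. Product = 364 × 14684570 = 5345183480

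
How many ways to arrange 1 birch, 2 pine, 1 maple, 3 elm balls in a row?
7! / (1! × 2! × 1! × 3!) = 420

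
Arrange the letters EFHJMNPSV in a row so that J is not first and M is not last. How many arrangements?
By inclusion-exclusion: 9! - 2×(9-1)! + (9-2)! = 362880 - 80640 + 5040 = 287280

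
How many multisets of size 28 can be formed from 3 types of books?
C(28+3-1, 3-1) = C(30, 2) = 435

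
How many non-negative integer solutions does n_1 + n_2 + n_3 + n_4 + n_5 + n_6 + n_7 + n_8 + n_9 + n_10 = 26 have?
C(26+10-1, 10-1) = C(35, 9) = 70607460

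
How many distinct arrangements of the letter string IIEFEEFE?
8! / (4! × 2! × 2!) = 420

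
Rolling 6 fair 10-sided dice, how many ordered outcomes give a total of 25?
Coefficient of x^25 in (x + x² + ... + x^10)^6. By inclusion-exclusion on dice exceeding 10: Σ_j (-1)^j C(6,j)·C(25-1-10j, 5) = C(6,0)·C(24,5) - C(6,1)·C(14,5) = 1·42504 - 6·2002 = 30492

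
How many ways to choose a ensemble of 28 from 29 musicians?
C(29,28) = 29!/(28!×1!) = 29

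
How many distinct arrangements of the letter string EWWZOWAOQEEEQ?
13! / (2! × 4! × 3! × 2! × 1! × 1!) = 10810800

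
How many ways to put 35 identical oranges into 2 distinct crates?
C(35+2-1, 2-1) = C(36, 1) = 36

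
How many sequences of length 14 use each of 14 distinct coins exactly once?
14! = 87178291200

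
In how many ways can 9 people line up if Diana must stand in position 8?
Fix one position: (9-1)! = 40320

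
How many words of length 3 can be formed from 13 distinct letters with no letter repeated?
P(13,3) = 13!/(13-3)! = 1716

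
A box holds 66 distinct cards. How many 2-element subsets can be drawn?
C(66,2) = 66!/(2!×64!) = 2145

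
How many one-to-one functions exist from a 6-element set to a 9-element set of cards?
P(9,6) = 9!/(9-6)! = 60480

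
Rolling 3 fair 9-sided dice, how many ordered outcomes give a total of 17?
Coefficient of x^17 in (x + x² + ... + x^9)^3. By inclusion-exclusion on dice exceeding 9: Σ_j (-1)^j C(3,j)·C(17-1-9j, 2) = C(3,0)·C(16,2) - C(3,1)·C(7,2) = 1·120 - 3·21 = 57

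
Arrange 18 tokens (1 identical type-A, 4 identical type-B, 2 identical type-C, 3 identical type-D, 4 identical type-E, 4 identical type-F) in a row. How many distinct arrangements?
18! / (1! × 4! × 2! × 3! × 4! × 4!) = 38594556000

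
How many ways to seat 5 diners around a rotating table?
Circular: fix one position, arrange the rest. (5-1)! = 24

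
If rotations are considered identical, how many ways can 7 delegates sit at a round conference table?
Circular: fix one position, arrange the rest. (7-1)! = 720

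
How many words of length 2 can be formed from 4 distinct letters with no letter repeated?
P(4,2) = 4!/(4-2)! = 12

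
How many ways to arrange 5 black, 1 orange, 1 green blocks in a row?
7! / (5! × 1! × 1!) = 42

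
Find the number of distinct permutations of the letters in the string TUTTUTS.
7! / (2! × 4! × 1!) = 105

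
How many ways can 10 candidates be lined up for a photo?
10! = 3628800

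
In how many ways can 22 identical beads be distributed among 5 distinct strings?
C(22+5-1, 5-1) = C(26, 4) = 14950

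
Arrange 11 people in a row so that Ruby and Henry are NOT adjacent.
Total - adjacent = 11! - (11-1)!×2 = 39916800 - 7257600 = 32659200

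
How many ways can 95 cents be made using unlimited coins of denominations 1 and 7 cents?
Coefficient of x^95 in 1/(1-x^1) · 1/(1-x^7). Use j coins of 7 for j = 0..⌊95/7⌋ = 13, the rest in 1s: 13 + 1 = 14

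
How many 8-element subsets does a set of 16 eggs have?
C(16,8) = 16!/(8!×8!) = 12870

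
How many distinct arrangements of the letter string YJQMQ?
5! / (1! × 1! × 1! × 2!) = 60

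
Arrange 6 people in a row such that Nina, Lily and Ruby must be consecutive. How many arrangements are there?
Treat the 3 as one block: (6-3+1)! × 3! = 24 × 6 = 144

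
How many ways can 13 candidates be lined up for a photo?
13! = 6227020800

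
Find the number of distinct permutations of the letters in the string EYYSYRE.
7! / (2! × 3! × 1! × 1!) = 420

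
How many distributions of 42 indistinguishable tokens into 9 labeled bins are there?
C(42+9-1, 9-1) = C(50, 8) = 536878650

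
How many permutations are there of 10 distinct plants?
10! = 3628800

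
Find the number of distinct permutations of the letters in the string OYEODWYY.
8! / (2! × 1! × 1! × 1! × 3!) = 3360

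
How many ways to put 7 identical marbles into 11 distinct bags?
C(7+11-1, 11-1) = C(17, 10) = 19448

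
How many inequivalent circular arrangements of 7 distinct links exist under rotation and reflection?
(7-1)!/2 = 720/2 = 360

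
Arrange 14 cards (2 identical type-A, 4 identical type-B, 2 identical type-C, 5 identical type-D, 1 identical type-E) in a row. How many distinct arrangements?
14! / (2! × 4! × 2! × 5! × 1!) = 7567560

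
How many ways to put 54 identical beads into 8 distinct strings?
C(54+8-1, 8-1) = C(61, 7) = 436270780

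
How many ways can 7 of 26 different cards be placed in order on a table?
P(26,7) = 26!/(26-7)! = 3315312000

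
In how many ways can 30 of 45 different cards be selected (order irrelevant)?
C(45,30) = 45!/(30!×15!) = 344867425584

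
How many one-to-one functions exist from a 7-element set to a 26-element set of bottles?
P(26,7) = 26!/(26-7)! = 3315312000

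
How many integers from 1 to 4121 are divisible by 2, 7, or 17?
⌊4121/2⌋+⌊4121/7⌋+⌊4121/17⌋ - ⌊4121/14⌋-⌊4121/34⌋-⌊4121/119⌋ + ⌊4121/238⌋ = 2060+588+242 - 294-121-34 + 17 = 2458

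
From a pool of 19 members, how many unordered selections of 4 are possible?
C(19,4) = 19!/(4!×15!) = 3876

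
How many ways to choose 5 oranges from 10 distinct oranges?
C(10,5) = 10!/(5!×5!) = 252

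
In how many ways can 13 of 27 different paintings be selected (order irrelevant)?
C(27,13) = 27!/(13!×14!) = 20058300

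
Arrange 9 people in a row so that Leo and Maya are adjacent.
Treat as block: (9-1)! × 2! = 40320 × 2 = 80640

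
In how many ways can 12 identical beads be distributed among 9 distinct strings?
C(12+9-1, 9-1) = C(20, 8) = 125970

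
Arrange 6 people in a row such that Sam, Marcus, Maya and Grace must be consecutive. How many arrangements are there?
Treat the 4 as one block: (6-4+1)! × 4! = 6 × 24 = 144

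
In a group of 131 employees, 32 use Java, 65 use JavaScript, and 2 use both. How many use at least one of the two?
|A∪B| = |A| + |B| - |A∩B| = 32 + 65 - 2 = 95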